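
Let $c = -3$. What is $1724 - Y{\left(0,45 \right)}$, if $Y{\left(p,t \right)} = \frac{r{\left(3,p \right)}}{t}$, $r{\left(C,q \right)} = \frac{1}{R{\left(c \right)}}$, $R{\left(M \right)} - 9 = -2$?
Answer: $\frac{543059}{315} \approx 1724.0$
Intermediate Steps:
$R{\left(M \right)} = 7$ ($R{\left(M \right)} = 9 - 2 = 7$)
$r{\left(C,q \right)} = \frac{1}{7}$
$Y{\left(p,t \right)} = \frac{1}{7 t}$
$1724 - Y{\left(0,45 \right)} = 1724 - \frac{1}{7 \cdot 45} = 1724 - \frac{1}{7} \cdot \frac{1}{45} = 1724 - \frac{1}{315} = \frac{543059}{315}$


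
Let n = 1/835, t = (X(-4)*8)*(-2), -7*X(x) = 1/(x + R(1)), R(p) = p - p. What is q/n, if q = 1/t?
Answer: -5845/4 ≈ -1461.3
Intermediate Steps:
R(p) = 0
X(x) = -1/(7*x) (X(x) = -1/(7*(x + 0)) = -1/(7*x))
t = -4/7 (t = (-⅐/(-4)*8)*(-2) = (-⅐*(-¼)*8)*(-2) = ((1/28)*8)*(-2) = (2/7)*(-2) = -4/7 ≈ -0.57143)
n = 1/835 ≈ 0.0011976
q = -7/4 (q = 1/(-4/7) = -7/4 ≈ -1.7500)
q/n = -7/(4*1/835) = -7/4*835 = -5845/4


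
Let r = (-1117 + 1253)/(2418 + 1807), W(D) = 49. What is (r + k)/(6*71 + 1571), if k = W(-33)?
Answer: 207161/8437325 ≈ 0.024553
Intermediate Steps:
k = 49
r = 136/4225 ≈ 0.032189
(r + k)/(6*71 + 1571) = (136/4225 + 49)/(6*71 + 1571) = 207161/(4225*(426 + 1571)) = (207161/4225)/1997 = (207161/4225)*(1/1997) = 207161/8437325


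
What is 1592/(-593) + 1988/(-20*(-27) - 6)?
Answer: 164378/158331 ≈ 1.0382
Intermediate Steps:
1592/(-593) + 1988/(-20*(-27) - 6) = 1592*(-1/593) + 1988/(540 - 6) = -1592/593 + 1988/534 = -1592/593 + 1988*(1/534) = -1592/593 + 994/267 = 164378/158331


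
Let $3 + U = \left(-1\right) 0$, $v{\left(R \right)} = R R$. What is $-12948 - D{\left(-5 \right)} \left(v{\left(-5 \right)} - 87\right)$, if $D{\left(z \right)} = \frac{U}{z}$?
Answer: $- \frac{64554}{5} \approx -12911.0$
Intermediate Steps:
$v{\left(R \right)} = R^{2}$
$U = -3$ ($U = -3 - 0 = -3 + 0 = -3$)
$D{\left(z \right)} = - \frac{3}{z}$
$-12948 - D{\left(-5 \right)} \left(v{\left(-5 \right)} - 87\right) = -12948 - - \frac{3}{-5} \left(\left(-5\right)^{2} - 87\right) = -12948 - \left(-3\right) \left(- \frac{1}{5}\right) \left(25 - 87\right) = -12948 - \frac{3}{5} \left(-62\right) = -12948 - - \frac{186}{5} = -12948 + \frac{186}{5} = - \frac{64554}{5}$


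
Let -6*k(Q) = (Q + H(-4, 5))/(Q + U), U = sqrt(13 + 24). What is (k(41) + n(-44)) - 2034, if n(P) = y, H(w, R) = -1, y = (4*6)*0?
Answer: -2508127/1233 + 5*sqrt(37)/1233 ≈ -2034.1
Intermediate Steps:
y = 0 (y = 24*0 = 0)
n(P) = 0
U = sqrt(37) ≈ 6.0828
k(Q) = -(-1 + Q)/(6*(Q + sqrt(37))) (k(Q) = -(Q - 1)/(6*(Q + sqrt(37))) = -(-1 + Q)/(6*(Q + sqrt(37))))
(k(41) + n(-44)) - 2034 = ((1 - 1*41)/(6*(41 + sqrt(37))) + 0) - 2034 = ((1 - 41)/(6*(41 + sqrt(37))) + 0) - 2034 = ((1/6)*(-40)/(41 + sqrt(37)) + 0) - 2034 = (-20/(3*(41 + sqrt(37))) + 0) - 2034 = -20/(3*(41 + sqrt(37))) - 2034 = -2034 - 20/(3*(41 + sqrt(37)))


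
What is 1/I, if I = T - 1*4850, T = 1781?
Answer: -1/3069 ≈ -0.00032584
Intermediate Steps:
I = -3069 (I = 1781 - 1*4850 = 1781 - 4850 = -3069)
1/I = 1/(-3069) = -1/3069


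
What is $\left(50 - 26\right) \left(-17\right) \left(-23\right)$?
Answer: $9384$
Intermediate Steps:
$\left(50 - 26\right) \left(-17\right) \left(-23\right) = 24 \left(-17\right) \left(-23\right) = \left(-408\right) \left(-23\right) = 9384$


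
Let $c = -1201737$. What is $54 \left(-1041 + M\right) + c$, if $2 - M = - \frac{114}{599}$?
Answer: $- \frac{753441801}{599} \approx -1.2578 \cdot 10^{6}$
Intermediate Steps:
$M = \frac{1312}{599}$ ($M = 2 - - \frac{114}{599} = 2 + \frac{114}{599} = \frac{1312}{599} \approx 2.1903$)
$54 \left(-1041 + M\right) + c = 54 \left(-1041 + \frac{1312}{599}\right) - 1201737 = 54 \left(- \frac{622247}{599}\right) - 1201737 = - \frac{33601338}{599} - 1201737 = - \frac{753441801}{599}$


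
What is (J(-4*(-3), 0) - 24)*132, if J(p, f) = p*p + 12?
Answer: 17424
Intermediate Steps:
J(p, f) = 12 + p² (J(p, f) = p² + 12 = 12 + p²)
(J(-4*(-3), 0) - 24)*132 = ((12 + (-4*(-3))²) - 24)*132 = ((12 + 12²) - 24)*132 = ((12 + 144) - 24)*132 = (156 - 24)*132 = 132*132 = 17424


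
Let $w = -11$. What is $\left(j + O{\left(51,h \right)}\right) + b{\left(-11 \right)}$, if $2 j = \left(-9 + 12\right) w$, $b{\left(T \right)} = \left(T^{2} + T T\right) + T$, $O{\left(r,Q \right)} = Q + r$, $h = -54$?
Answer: $\frac{423}{2} \approx 211.5$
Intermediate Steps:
$b{\left(T \right)} = T + 2 T^{2}$ ($b{\left(T \right)} = \left(T^{2} + T^{2}\right) + T = 2 T^{2} + T = T + 2 T^{2}$)
$j = - \frac{33}{2}$ ($j = \frac{\left(-9 + 12\right) \left(-11\right)}{2} = \frac{3 \left(-11\right)}{2} = \frac{1}{2} \left(-33\right) = - \frac{33}{2} \approx -16.5$)
$\left(j + O{\left(51,h \right)}\right) + b{\left(-11 \right)} = \left(- \frac{33}{2} + \left(-54 + 51\right)\right) - 11 \left(1 + 2 \left(-11\right)\right) = \left(- \frac{33}{2} - 3\right) - 11 \left(1 - 22\right) = - \frac{39}{2} - -231 = - \frac{39}{2} + 231 = \frac{423}{2}$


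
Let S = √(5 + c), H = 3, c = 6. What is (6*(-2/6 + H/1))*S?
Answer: 16*√11 ≈ 53.066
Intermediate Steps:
S = √11 (S = √(5 + 6) = √11 ≈ 3.3166)
(6*(-2/6 + H/1))*S = (6*(-2/6 + 3/1))*√11 = (6*(-2*⅙ + 3*1))*√11 = (6*(-⅓ + 3))*√11 = (6*(8/3))*√11 = 16*√11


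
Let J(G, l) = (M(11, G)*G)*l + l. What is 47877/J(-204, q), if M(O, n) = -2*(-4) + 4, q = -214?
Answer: 47877/523658 ≈ 0.091428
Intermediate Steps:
M(O, n) = 12 (M(O, n) = 8 + 4 = 12)
J(G, l) = l + 12*G*l (J(G, l) = (12*G)*l + l = 12*G*l + l = l + 12*G*l)
47877/J(-204, q) = 47877/((-214*(1 + 12*(-204)))) = 47877/((-214*(1 - 2448))) = 47877/((-214*(-2447))) = 47877/523658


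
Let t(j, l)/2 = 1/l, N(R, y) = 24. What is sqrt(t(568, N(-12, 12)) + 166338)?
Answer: sqrt(5988171)/6 ≈ 407.85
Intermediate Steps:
t(j, l) = 2/l
sqrt(t(568, N(-12, 12)) + 166338) = sqrt(2/24 + 166338) = sqrt(2*(1/24) + 166338) = sqrt(1/12 + 166338) = sqrt(1996057/12) = sqrt(5988171)/6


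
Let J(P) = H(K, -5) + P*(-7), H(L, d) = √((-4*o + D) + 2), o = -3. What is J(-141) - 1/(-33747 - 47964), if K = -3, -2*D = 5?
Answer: 80648758/81711 + √46/2 ≈ 990.39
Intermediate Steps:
D = -5/2 (D = -½*5 = -5/2 ≈ -2.5000)
H(L, d) = √46/2 (H(L, d) = √((-4*(-3) - 5/2) + 2) = √((12 - 5/2) + 2) = √(19/2 + 2) = √(23/2) = √46/2)
J(P) = √46/2 - 7*P (J(P) = √46/2 + P*(-7) = √46/2 - 7*P)
J(-141) - 1/(-33747 - 47964) = (√46/2 - 7*(-141)) - 1/(-33747 - 47964) = (√46/2 + 987) - 1/(-81711) = (987 + √46/2) - 1*(-1/81711) = (987 + √46/2) + 1/81711 = 80648758/81711 + √46/2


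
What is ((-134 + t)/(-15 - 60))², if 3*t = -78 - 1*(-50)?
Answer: 7396/2025 ≈ 3.6523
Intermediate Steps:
t = -28/3 (t = (-78 - 1*(-50))/3 = (-78 + 50)/3 = (⅓)*(-28) = -28/3 ≈ -9.3333)
((-134 + t)/(-15 - 60))² = ((-134 - 28/3)/(-15 - 60))² = (-430/3/(-75))² = (-430/3*(-1/75))² = (86/45)² = 7396/2025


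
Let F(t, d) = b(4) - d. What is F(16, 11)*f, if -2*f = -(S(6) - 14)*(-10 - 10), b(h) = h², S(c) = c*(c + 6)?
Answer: -2900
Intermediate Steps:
S(c) = c*(6 + c)
F(t, d) = 16 - d (F(t, d) = 4² - d = 16 - d)
f = -580 (f = -(-1)*(6*(6 + 6) - 14)*(-10 - 10)/2 = -(-1)*(6*12 - 14)*(-20)/2 = -(-1)*(72 - 14)*(-20)/2 = -(-1)*58*(-20)/2 = -(-1)*(-1160)/2 = -½*1160 = -580)
F(16, 11)*f = (16 - 1*11)*(-580) = (16 - 11)*(-580) = 5*(-580) = -2900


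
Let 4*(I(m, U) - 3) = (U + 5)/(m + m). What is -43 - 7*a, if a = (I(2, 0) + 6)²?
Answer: -166415/256 ≈ -650.06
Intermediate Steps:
I(m, U) = 3 + (5 + U)/(8*m) (I(m, U) = 3 + ((U + 5)/(m + m))/4 = 3 + ((5 + U)/((2*m)))/4 = 3 + ((5 + U)*(1/(2*m)))/4 = 3 + ((5 + U)/(2*m))/4 = 3 + (5 + U)/(8*m))
a = 22201/256 (a = ((⅛)*(5 + 0 + 24*2)/2 + 6)² = ((⅛)*(½)*(5 + 0 + 48) + 6)² = ((⅛)*(½)*53 + 6)² = (53/16 + 6)² = (149/16)² = 22201/256 ≈ 86.723)
-43 - 7*a = -43 - 7*22201/256 = -43 - 155407/256 = -166415/256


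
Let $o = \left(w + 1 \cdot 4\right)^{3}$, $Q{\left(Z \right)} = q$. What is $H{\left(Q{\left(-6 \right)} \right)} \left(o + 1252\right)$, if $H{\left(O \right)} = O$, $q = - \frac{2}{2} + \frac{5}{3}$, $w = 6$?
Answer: $\frac{4504}{3} \approx 1501.3$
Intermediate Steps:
$q = \frac{2}{3}$ ($q = \left(-2\right) \frac{1}{2} + 5 \cdot \frac{1}{3} = -1 + \frac{5}{3} = \frac{2}{3} \approx 0.66667$)
$Q{\left(Z \right)} = \frac{2}{3}$
$o = 1000$ ($o = \left(6 + 1 \cdot 4\right)^{3} = \left(6 + 4\right)^{3} = 10^{3} = 1000$)
$H{\left(Q{\left(-6 \right)} \right)} \left(o + 1252\right) = \frac{2 \left(1000 + 1252\right)}{3} = \frac{2}{3} \cdot 2252 = \frac{4504}{3}$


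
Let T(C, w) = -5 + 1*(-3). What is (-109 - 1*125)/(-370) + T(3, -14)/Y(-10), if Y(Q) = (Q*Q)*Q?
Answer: 2962/4625 ≈ 0.64043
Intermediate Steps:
Y(Q) = Q**3 (Y(Q) = Q**2*Q = Q**3)
T(C, w) = -8 (T(C, w) = -5 - 3 = -8)
(-109 - 1*125)/(-370) + T(3, -14)/Y(-10) = (-109 - 1*125)/(-370) - 8/((-10)**3) = (-109 - 125)*(-1/370) - 8/(-1000) = -234*(-1/370) - 8*(-1/1000) = 117/185 + 1/125 = 2962/4625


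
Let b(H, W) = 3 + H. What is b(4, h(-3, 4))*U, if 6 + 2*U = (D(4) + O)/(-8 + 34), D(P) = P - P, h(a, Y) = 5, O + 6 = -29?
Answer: -1337/52 ≈ -25.712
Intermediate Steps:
O = -35 (O = -6 - 29 = -35)
D(P) = 0
U = -191/52 (U = -3 + ((0 - 35)/(-8 + 34))/2 = -3 + (-35/26)/2 = -3 + (-35*1/26)/2 = -3 + (1/2)*(-35/26) = -3 - 35/52 = -191/52 ≈ -3.6731)
b(4, h(-3, 4))*U = (3 + 4)*(-191/52) = 7*(-191/52) = -1337/52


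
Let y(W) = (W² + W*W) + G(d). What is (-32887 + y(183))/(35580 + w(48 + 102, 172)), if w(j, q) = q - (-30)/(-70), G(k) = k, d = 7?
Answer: 238686/250261 ≈ 0.95375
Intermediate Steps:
w(j, q) = -3/7 + q (w(j, q) = q - (-30)*(-1)/70 = q - 1*3/7 = q - 3/7 = -3/7 + q)
y(W) = 7 + 2*W² (y(W) = (W² + W*W) + 7 = (W² + W²) + 7 = 2*W² + 7 = 7 + 2*W²)
(-32887 + y(183))/(35580 + w(48 + 102, 172)) = (-32887 + (7 + 2*183²))/(35580 + (-3/7 + 172)) = (-32887 + (7 + 2*33489))/(35580 + 1201/7) = (-32887 + (7 + 66978))/(250261/7) = (-32887 + 66985)*(7/250261) = 34098*(7/250261) = 238686/250261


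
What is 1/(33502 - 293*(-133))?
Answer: 1/72471 ≈ 1.3799e-5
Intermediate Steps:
1/(33502 - 293*(-133)) = 1/(33502 + 38969) = 1/72471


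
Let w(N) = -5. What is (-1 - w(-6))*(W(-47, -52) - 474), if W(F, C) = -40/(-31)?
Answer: -58616/31 ≈ -1890.8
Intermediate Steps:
W(F, C) = 40/31 (W(F, C) = -40*(-1/31) = 40/31)
(-1 - w(-6))*(W(-47, -52) - 474) = (-1 - 1*(-5))*(40/31 - 474) = (-1 + 5)*(-14654/31) = 4*(-14654/31) = -58616/31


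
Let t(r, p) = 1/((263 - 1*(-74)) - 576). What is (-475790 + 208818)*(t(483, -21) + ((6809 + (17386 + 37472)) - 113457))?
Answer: 3304528958292/239 ≈ 1.3826e+10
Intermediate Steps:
t(r, p) = -1/239 (t(r, p) = 1/((263 + 74) - 576) = 1/(337 - 576) = 1/(-239) = -1/239)
(-475790 + 208818)*(t(483, -21) + ((6809 + (17386 + 37472)) - 113457)) = (-475790 + 208818)*(-1/239 + ((6809 + (17386 + 37472)) - 113457)) = -266972*(-1/239 + ((6809 + 54858) - 113457)) = -266972*(-1/239 + (61667 - 113457)) = -266972*(-1/239 - 51790) = -266972*(-12377811/239) = 3304528958292/239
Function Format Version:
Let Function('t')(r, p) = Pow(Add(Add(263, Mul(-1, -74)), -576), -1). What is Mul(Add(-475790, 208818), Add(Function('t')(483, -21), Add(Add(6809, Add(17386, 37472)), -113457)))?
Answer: Rational(3304528958292, 239) ≈ 1.3826e+10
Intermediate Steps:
Function('t')(r, p) = Rational(-1, 239) (Function('t')(r, p) = Pow(Add(Add(263, 74), -576), -1) = Pow(Add(337, -576), -1) = Pow(-239, -1) = Rational(-1, 239))
Mul(Add(-475790, 208818), Add(Function('t')(483, -21), Add(Add(6809, Add(17386, 37472)), -113457))) = Mul(Add(-475790, 208818), Add(Rational(-1, 239), Add(Add(6809, Add(17386, 37472)), -113457))) = Mul(-266972, Add(Rational(-1, 239), Add(Add(6809, 54858), -113457))) = Mul(-266972, Add(Rational(-1, 239), Add(61667, -113457))) = Mul(-266972, Add(Rational(-1, 239), -51790)) = Mul(-266972, Rational(-12377811, 239)) = Rational(3304528958292, 239)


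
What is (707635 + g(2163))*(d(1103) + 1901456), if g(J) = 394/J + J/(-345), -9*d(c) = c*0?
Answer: 14551855488079264/10815 ≈ 1.3455e+12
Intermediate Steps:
d(c) = 0 (d(c) = -c*0/9 = -1/9*0 = 0)
g(J) = 394/J - J/345 (g(J) = 394/J + J*(-1/345) = 394/J - J/345)
(707635 + g(2163))*(d(1103) + 1901456) = (707635 + (394/2163 - 1/345*2163))*(0 + 1901456) = (707635 + (394*(1/2163) - 721/115))*1901456 = (707635 + (394/2163 - 721/115))*1901456 = (707635 - 1514213/248745)*1901456 = (176019153862/248745)*1901456 = 14551855488079264/10815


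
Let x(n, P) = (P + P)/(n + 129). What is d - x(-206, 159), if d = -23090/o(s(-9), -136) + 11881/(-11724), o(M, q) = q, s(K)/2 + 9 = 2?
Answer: 1326692065/7673358 ≈ 172.90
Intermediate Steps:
s(K) = -14 (s(K) = -18 + 2*2 = -18 + 4 = -14)
x(n, P) = 2*P/(129 + n) (x(n, P) = (2*P)/(129 + n) = 2*P/(129 + n))
d = 16818209/99654 (d = -23090/(-136) + 11881/(-11724) = -23090*(-1/136) + 11881*(-1/11724) = 11545/68 - 11881/11724 = 16818209/99654 ≈ 168.77)
d - x(-206, 159) = 16818209/99654 - 2*159/(129 - 206) = 16818209/99654 - 2*159/(-77) = 16818209/99654 - 2*159*(-1)/77 = 16818209/99654 - 1*(-318/77) = 16818209/99654 + 318/77 = 1326692065/7673358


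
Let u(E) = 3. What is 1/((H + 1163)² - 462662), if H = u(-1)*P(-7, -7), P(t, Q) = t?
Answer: 1/841502 ≈ 1.1884e-6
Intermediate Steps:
H = -21 (H = 3*(-7) = -21)
1/((H + 1163)² - 462662) = 1/((-21 + 1163)² - 462662) = 1/(1142² - 462662) = 1/(1304164 - 462662) = 1/841502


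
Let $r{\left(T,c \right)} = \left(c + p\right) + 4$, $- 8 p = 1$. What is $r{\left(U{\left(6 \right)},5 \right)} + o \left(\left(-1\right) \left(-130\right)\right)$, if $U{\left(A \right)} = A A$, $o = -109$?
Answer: $- \frac{113289}{8} \approx -14161.0$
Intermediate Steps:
$p = - \frac{1}{8}$ ($p = \left(- \frac{1}{8}\right) 1 = - \frac{1}{8} \approx -0.125$)
$U{\left(A \right)} = A^{2}$
$r{\left(T,c \right)} = \frac{31}{8} + c$ ($r{\left(T,c \right)} = \left(c - \frac{1}{8}\right) + 4 = \left(- \frac{1}{8} + c\right) + 4 = \frac{31}{8} + c$)
$r{\left(U{\left(6 \right)},5 \right)} + o \left(\left(-1\right) \left(-130\right)\right) = \left(\frac{31}{8} + 5\right) - 109 \left(\left(-1\right) \left(-130\right)\right) = \frac{71}{8} - 14170 = - \frac{113289}{8}$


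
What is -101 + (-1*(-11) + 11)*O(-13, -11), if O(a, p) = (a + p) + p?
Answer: -871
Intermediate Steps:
O(a, p) = a + 2*p
-101 + (-1*(-11) + 11)*O(-13, -11) = -101 + (-1*(-11) + 11)*(-13 + 2*(-11)) = -101 + (11 + 11)*(-13 - 22) = -101 + 22*(-35) = -101 - 770 = -871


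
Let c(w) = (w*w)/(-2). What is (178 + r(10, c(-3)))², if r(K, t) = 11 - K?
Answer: 32041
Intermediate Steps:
c(w) = -w²/2 (c(w) = w²*(-½) = -w²/2)
(178 + r(10, c(-3)))² = (178 + (11 - 1*10))² = (178 + (11 - 10))² = (178 + 1)² = 179² = 32041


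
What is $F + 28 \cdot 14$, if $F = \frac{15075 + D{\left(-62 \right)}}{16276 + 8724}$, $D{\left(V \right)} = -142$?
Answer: $\frac{9814933}{25000} \approx 392.6$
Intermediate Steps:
$F = \frac{14933}{25000}$ ($F = \frac{15075 - 142}{16276 + 8724} = \frac{14933}{25000} \approx 0.59732$)
$F + 28 \cdot 14 = \frac{14933}{25000} + 28 \cdot 14 = \frac{14933}{25000} + 392 = \frac{9814933}{25000}$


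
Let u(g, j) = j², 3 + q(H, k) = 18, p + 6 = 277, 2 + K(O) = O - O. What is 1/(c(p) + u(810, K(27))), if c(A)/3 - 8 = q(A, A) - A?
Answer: -1/740 ≈ -0.0013514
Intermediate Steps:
K(O) = -2 (K(O) = -2 + (O - O) = -2 + 0 = -2)
p = 271 (p = -6 + 277 = 271)
q(H, k) = 15 (q(H, k) = -3 + 18 = 15)
c(A) = 69 - 3*A (c(A) = 24 + 3*(15 - A) = 24 + (45 - 3*A) = 69 - 3*A)
1/(c(p) + u(810, K(27))) = 1/((69 - 3*271) + (-2)²) = 1/((69 - 813) + 4) = 1/(-744 + 4) = 1/(-740) = -1/740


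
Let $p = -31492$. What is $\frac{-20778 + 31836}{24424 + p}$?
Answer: $- \frac{97}{62} \approx -1.5645$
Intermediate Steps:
$\frac{-20778 + 31836}{24424 + p} = \frac{-20778 + 31836}{24424 - 31492} = \frac{11058}{-7068} = 11058 \left(- \frac{1}{7068}\right) = - \frac{97}{62}$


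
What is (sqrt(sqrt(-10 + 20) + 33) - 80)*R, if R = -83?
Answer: 6640 - 83*sqrt(33 + sqrt(10)) ≈ 6140.9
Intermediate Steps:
(sqrt(sqrt(-10 + 20) + 33) - 80)*R = (sqrt(sqrt(-10 + 20) + 33) - 80)*(-83) = (sqrt(sqrt(10) + 33) - 80)*(-83) = (sqrt(33 + sqrt(10)) - 80)*(-83) = (-80 + sqrt(33 + sqrt(10)))*(-83) = 6640 - 83*sqrt(33 + sqrt(10))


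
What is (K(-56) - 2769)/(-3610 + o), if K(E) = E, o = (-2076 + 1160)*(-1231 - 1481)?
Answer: -2825/2480582 ≈ -0.0011388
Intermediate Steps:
o = 2484192 (o = -916*(-2712) = 2484192)
(K(-56) - 2769)/(-3610 + o) = (-56 - 2769)/(-3610 + 2484192) = -2825/2480582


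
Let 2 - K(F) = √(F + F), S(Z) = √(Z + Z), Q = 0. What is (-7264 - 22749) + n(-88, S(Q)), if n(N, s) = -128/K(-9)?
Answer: -330271/11 - 192*I*√2/11 ≈ -30025.0 - 24.684*I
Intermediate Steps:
S(Z) = √2*√Z (S(Z) = √(2*Z) = √2*√Z)
K(F) = 2 - √2*√F (K(F) = 2 - √(F + F) = 2 - √(2*F) = 2 - √2*√F)
n(N, s) = -128/(2 - 3*I*√2) (n(N, s) = -128/(2 - √2*√(-9)) = -128/(2 - √2*3*I) = -128/(2 - 3*I*√2))
(-7264 - 22749) + n(-88, S(Q)) = (-7264 - 22749) + (-128/11 - 192*I*√2/11) = -30013 + (-128/11 - 192*I*√2/11) = -330271/11 - 192*I*√2/11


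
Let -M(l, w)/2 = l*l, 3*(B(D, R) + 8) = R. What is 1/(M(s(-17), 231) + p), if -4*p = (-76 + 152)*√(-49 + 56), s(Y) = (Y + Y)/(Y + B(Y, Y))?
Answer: 2751858/2821867627 - 21267916*√7/2821867627 ≈ -0.018965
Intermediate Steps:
B(D, R) = -8 + R/3
s(Y) = 2*Y/(-8 + 4*Y/3) (s(Y) = (Y + Y)/(Y + (-8 + Y/3)) = (2*Y)/(-8 + 4*Y/3) = 2*Y/(-8 + 4*Y/3))
M(l, w) = -2*l² (M(l, w) = -2*l*l = -2*l²)
p = -19*√7 (p = -(-76 + 152)*√(-49 + 56)/4 = -19*√7 ≈ -50.269)
1/(M(s(-17), 231) + p) = 1/(-2*2601/(4*(-6 - 17)²) - 19*√7) = 1/(-2*((3/2)*(-17)/(-23))² - 19*√7) = 1/(-2*((3/2)*(-17)*(-1/23))² - 19*√7) = 1/(-2*(51/46)² - 19*√7) = 1/(-2*2601/2116 - 19*√7) = 1/(-2601/1058 - 19*√7)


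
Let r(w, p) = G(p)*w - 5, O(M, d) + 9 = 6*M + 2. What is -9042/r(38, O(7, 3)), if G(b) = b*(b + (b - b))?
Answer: -3014/15515 ≈ -0.19426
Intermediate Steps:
O(M, d) = -7 + 6*M (O(M, d) = -9 + (6*M + 2) = -9 + (2 + 6*M) = -7 + 6*M)
G(b) = b² (G(b) = b*(b + 0) = b*b = b²)
r(w, p) = -5 + w*p² (r(w, p) = p²*w - 5 = w*p² - 5 = -5 + w*p²)
-9042/r(38, O(7, 3)) = -9042/(-5 + 38*(-7 + 6*7)²) = -9042/(-5 + 38*(-7 + 42)²) = -9042/(-5 + 38*35²) = -9042/(-5 + 38*1225) = -9042/(-5 + 46550) = -9042/46545 = -9042*1/46545 = -3014/15515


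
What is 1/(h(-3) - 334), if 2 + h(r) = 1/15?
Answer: -15/5039 ≈ -0.0029768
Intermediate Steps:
h(r) = -29/15 (h(r) = -2 + 1/15 = -29/15)
1/(h(-3) - 334) = 1/(-29/15 - 334) = 1/(-5039/15) = -15/5039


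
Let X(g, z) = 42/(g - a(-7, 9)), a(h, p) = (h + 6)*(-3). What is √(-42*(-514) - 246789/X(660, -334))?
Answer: I*√752423826/14 ≈ 1959.3*I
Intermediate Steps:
a(h, p) = -18 - 3*h (a(h, p) = (6 + h)*(-3) = -18 - 3*h)
X(g, z) = 42/(-3 + g) (X(g, z) = 42/(g - (-18 - 3*(-7))) = 42/(g - (-18 + 21)) = 42/(g - 1*3) = 42/(g - 3) = 42/(-3 + g))
√(-42*(-514) - 246789/X(660, -334)) = √(-42*(-514) - 246789/(42/(-3 + 660))) = √(21588 - 246789/(42/657)) = √(21588 - 246789/(42*(1/657))) = √(21588 - 246789/14/219) = √(21588 - 246789*219/14) = √(21588 - 54046791/14) = √(-53744559/14) = I*√752423826/14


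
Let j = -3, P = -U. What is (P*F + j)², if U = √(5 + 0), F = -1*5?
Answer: 134 - 30*√5 ≈ 66.918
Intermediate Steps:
F = -5
U = √5 ≈ 2.2361
P = -√5 ≈ -2.2361
(P*F + j)² = (-√5*(-5) - 3)² = (5*√5 - 3)² = (-3 + 5*√5)²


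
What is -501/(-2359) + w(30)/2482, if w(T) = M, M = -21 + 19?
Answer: 619382/2927519 ≈ 0.21157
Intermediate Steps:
M = -2
w(T) = -2
-501/(-2359) + w(30)/2482 = -501/(-2359) - 2/2482 = -501*(-1/2359) - 2*1/2482 = 501/2359 - 1/1241 = 619382/2927519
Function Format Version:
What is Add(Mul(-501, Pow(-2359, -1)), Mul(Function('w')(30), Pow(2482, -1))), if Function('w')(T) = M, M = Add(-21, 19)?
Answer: Rational(619382, 2927519) ≈ 0.21157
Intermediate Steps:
M = -2
Function('w')(T) = -2
Add(Mul(-501, Pow(-2359, -1)), Mul(Function('w')(30), Pow(2482, -1))) = Add(Mul(-501, Pow(-2359, -1)), Mul(-2, Pow(2482, -1))) = Add(Mul(-501, Rational(-1, 2359)), Mul(-2, Rational(1, 2482))) = Add(Rational(501, 2359), Rational(-1, 1241)) = Rational(619382, 2927519)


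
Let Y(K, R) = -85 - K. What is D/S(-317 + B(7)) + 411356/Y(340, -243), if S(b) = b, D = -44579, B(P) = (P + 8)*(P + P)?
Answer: -25069017/45475 ≈ -551.27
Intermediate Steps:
B(P) = 2*P*(8 + P) (B(P) = (8 + P)*(2*P) = 2*P*(8 + P))
D/S(-317 + B(7)) + 411356/Y(340, -243) = -44579/(-317 + 2*7*(8 + 7)) + 411356/(-85 - 1*340) = -44579/(-317 + 2*7*15) + 411356/(-85 - 340) = -44579/(-317 + 210) + 411356/(-425) = -44579/(-107) + 411356*(-1/425) = -44579*(-1/107) - 411356/425 = 44579/107 - 411356/425 = -25069017/45475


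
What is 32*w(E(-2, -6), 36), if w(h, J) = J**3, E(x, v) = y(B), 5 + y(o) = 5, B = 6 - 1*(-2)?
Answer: 1492992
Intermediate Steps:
B = 8 (B = 6 + 2 = 8)
y(o) = 0 (y(o) = -5 + 5 = 0)
E(x, v) = 0
32*w(E(-2, -6), 36) = 32*36**3 = 32*46656 = 1492992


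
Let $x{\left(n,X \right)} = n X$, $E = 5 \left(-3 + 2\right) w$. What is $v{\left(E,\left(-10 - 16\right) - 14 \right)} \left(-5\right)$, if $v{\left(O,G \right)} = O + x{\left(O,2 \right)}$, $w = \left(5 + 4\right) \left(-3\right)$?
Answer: $-2025$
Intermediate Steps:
$w = -27$ ($w = 9 \left(-3\right) = -27$)
$E = 135$ ($E = 5 \left(-3 + 2\right) \left(-27\right) = 5 \left(-1\right) \left(-27\right) = \left(-5\right) \left(-27\right) = 135$)
$x{\left(n,X \right)} = X n$
$v{\left(O,G \right)} = 3 O$ ($v{\left(O,G \right)} = O + 2 O = 3 O$)
$v{\left(E,\left(-10 - 16\right) - 14 \right)} \left(-5\right) = 3 \cdot 135 \left(-5\right) = 405 \left(-5\right) = -2025$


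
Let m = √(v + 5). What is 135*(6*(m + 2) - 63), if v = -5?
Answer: -6885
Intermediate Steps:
m = 0 (m = √(-5 + 5) = √0 = 0)
135*(6*(m + 2) - 63) = 135*(6*(0 + 2) - 63) = 135*(6*2 - 63) = 135*(12 - 63) = 135*(-51) = -6885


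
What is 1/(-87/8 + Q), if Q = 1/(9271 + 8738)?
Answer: -144072/1566775 ≈ -0.091954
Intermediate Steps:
Q = 1/18009 ≈ 5.5528e-5
1/(-87/8 + Q) = 1/(-87/8 + 1/18009) = 1/(-1566775/144072) = -144072/1566775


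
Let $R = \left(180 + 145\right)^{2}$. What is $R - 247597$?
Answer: $-141972$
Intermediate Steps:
$R = 105625$ ($R = 325^{2} = 105625$)
$R - 247597 = 105625 - 247597 = -141972$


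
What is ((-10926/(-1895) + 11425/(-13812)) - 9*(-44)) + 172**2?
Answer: 784817984737/26173740 ≈ 29985.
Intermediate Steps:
((-10926/(-1895) + 11425/(-13812)) - 9*(-44)) + 172**2 = ((-10926*(-1/1895) + 11425*(-1/13812)) + 396) + 29584 = ((10926/1895 - 11425/13812) + 396) + 29584 = (129259537/26173740 + 396) + 29584 = 10494060577/26173740 + 29584 = 784817984737/26173740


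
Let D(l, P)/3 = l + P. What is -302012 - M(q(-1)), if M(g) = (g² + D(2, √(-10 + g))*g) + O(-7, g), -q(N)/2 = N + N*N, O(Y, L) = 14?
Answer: 0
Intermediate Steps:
D(l, P) = 3*P + 3*l (D(l, P) = 3*(l + P) = 3*(P + l) = 3*P + 3*l)
q(N) = -2*N - 2*N² (q(N) = -2*(N + N*N) = -2*(N + N²) = -2*N - 2*N²)
M(g) = 14 + g² + g*(6 + 3*√(-10 + g)) (M(g) = (g² + (3*√(-10 + g) + 3*2)*g) + 14 = (g² + (3*√(-10 + g) + 6)*g) + 14 = (g² + (6 + 3*√(-10 + g))*g) + 14 = (g² + g*(6 + 3*√(-10 + g))) + 14 = 14 + g² + g*(6 + 3*√(-10 + g)))
-302012 - M(q(-1)) = -302012 - (14 + (-2*(-1)*(1 - 1))² + 3*(-2*(-1)*(1 - 1))*(2 + √(-10 - 2*(-1)*(1 - 1)))) = -302012 - (14 + (-2*(-1)*0)² + 3*(-2*(-1)*0)*(2 + √(-10 - 2*(-1)*0))) = -302012 - (14 + 0² + 3*0*(2 + √(-10 + 0))) = -302012 - (14 + 0 + 3*0*(2 + √(-10))) = -302012 - (14 + 0 + 3*0*(2 + I*√10)) = -302012 - (14 + 0 + 0) = -302012 - 1*14 = -302012 - 14 = -302026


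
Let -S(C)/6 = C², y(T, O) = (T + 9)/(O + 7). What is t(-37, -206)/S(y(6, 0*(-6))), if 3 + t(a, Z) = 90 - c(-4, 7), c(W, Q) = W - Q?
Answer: -2401/675 ≈ -3.5570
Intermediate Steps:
y(T, O) = (9 + T)/(7 + O)
t(a, Z) = 98 (t(a, Z) = -3 + (90 - (-4 - 1*7)) = -3 + (90 - (-4 - 7)) = -3 + (90 - 1*(-11)) = -3 + (90 + 11) = -3 + 101 = 98)
S(C) = -6*C²
t(-37, -206)/S(y(6, 0*(-6))) = 98/((-6*(9 + 6)²/(7 + 0*(-6))²)) = 98/((-6*225/(7 + 0)²)) = 98/((-6*(15/7)²)) = 98/((-6*225/49)) = 98/(-1350/49) = 98*(-49/1350) = -2401/675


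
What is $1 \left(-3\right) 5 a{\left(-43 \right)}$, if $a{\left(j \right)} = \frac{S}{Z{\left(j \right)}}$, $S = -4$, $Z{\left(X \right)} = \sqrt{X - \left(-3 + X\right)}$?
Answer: $20 \sqrt{3} \approx 34.641$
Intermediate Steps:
$Z{\left(X \right)} = \sqrt{3}$
$a{\left(j \right)} = - \frac{4 \sqrt{3}}{3}$ ($a{\left(j \right)} = - \frac{4}{\sqrt{3}} = - 4 \frac{\sqrt{3}}{3} = - \frac{4 \sqrt{3}}{3}$)
$1 \left(-3\right) 5 a{\left(-43 \right)} = 1 \left(-3\right) 5 \left(- \frac{4 \sqrt{3}}{3}\right) = \left(-3\right) 5 \left(- \frac{4 \sqrt{3}}{3}\right) = - 15 \left(- \frac{4 \sqrt{3}}{3}\right) = 20 \sqrt{3}$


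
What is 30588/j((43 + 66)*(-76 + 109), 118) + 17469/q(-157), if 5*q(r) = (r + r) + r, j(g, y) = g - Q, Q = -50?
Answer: -101380089/572579 ≈ -177.06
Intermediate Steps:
j(g, y) = 50 + g (j(g, y) = g - 1*(-50) = g + 50 = 50 + g)
q(r) = 3*r/5 (q(r) = ((r + r) + r)/5 = (2*r + r)/5 = (3*r)/5 = 3*r/5)
30588/j((43 + 66)*(-76 + 109), 118) + 17469/q(-157) = 30588/(50 + (43 + 66)*(-76 + 109)) + 17469/(((⅗)*(-157))) = 30588/(50 + 109*33) + 17469/(-471/5) = 30588/(50 + 3597) + 17469*(-5/471) = 30588/3647 - 29115/157 = -101380089/572579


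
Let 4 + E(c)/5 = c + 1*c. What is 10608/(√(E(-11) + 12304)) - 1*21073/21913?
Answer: -21073/21913 + 1768*√12174/2029 ≈ 95.181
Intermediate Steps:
E(c) = -20 + 10*c (E(c) = -20 + 5*(c + 1*c) = -20 + 5*(c + c) = -20 + 5*(2*c) = -20 + 10*c)
10608/(√(E(-11) + 12304)) - 1*21073/21913 = 10608/(√((-20 + 10*(-11)) + 12304)) - 1*21073/21913 = 10608/(√((-20 - 110) + 12304)) - 21073*1/21913 = 10608/(√(-130 + 12304)) - 21073/21913 = 10608/(√12174) - 21073/21913 = 10608*(√12174/12174) - 21073/21913 = 1768*√12174/2029 - 21073/21913 = -21073/21913 + 1768*√12174/2029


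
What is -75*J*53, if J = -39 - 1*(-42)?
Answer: -11925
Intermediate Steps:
J = 3 (J = -39 + 42 = 3)
-75*J*53 = -75*3*53 = -225*53 = -11925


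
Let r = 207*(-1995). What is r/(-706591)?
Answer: 21735/37189 ≈ 0.58445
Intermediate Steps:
r = -412965
r/(-706591) = -412965/(-706591) = -412965*(-1/706591) = 21735/37189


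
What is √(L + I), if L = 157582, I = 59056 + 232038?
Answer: 2*√112169 ≈ 669.83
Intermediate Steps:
I = 291094
√(L + I) = √(157582 + 291094) = √448676 = 2*√112169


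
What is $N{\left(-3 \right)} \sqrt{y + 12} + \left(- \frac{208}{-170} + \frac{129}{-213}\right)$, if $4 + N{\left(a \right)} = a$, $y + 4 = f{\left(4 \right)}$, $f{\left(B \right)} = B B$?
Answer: $\frac{3729}{6035} - 14 \sqrt{6} \approx -33.675$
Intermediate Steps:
$f{\left(B \right)} = B^{2}$
$y = 12$ ($y = -4 + 4^{2} = -4 + 16 = 12$)
$N{\left(a \right)} = -4 + a$
$N{\left(-3 \right)} \sqrt{y + 12} + \left(- \frac{208}{-170} + \frac{129}{-213}\right) = \left(-4 - 3\right) \sqrt{12 + 12} + \left(- \frac{208}{-170} + \frac{129}{-213}\right) = - 7 \sqrt{24} + \left(\left(-208\right) \left(- \frac{1}{170}\right) + 129 \left(- \frac{1}{213}\right)\right) = - 7 \cdot 2 \sqrt{6} + \left(\frac{104}{85} - \frac{43}{71}\right) = - 14 \sqrt{6} + \frac{3729}{6035} = \frac{3729}{6035} - 14 \sqrt{6}$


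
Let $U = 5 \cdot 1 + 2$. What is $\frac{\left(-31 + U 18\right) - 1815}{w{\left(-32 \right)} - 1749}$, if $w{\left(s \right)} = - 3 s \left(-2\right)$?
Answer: $\frac{1720}{1941} \approx 0.88614$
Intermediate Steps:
$w{\left(s \right)} = 6 s$
$U = 7$ ($U = 5 + 2 = 7$)
$\frac{\left(-31 + U 18\right) - 1815}{w{\left(-32 \right)} - 1749} = \frac{\left(-31 + 7 \cdot 18\right) - 1815}{6 \left(-32\right) - 1749} = \frac{\left(-31 + 126\right) - 1815}{-192 - 1749} = \frac{95 - 1815}{-1941} = \left(-1720\right) \left(- \frac{1}{1941}\right) = \frac{1720}{1941}$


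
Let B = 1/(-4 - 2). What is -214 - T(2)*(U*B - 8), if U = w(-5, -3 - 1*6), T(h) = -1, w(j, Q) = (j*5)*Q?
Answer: -519/2 ≈ -259.50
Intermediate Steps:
B = -⅙ (B = 1/(-6) = -⅙ ≈ -0.16667)
w(j, Q) = 5*Q*j (w(j, Q) = (5*j)*Q = 5*Q*j)
U = 225 (U = 5*(-3 - 1*6)*(-5) = 5*(-3 - 6)*(-5) = 5*(-9)*(-5) = 225)
-214 - T(2)*(U*B - 8) = -214 - (-1)*(225*(-⅙) - 8) = -214 - (-1)*(-75/2 - 8) = -214 - (-1)*(-91)/2 = -214 - 1*91/2 = -214 - 91/2 = -519/2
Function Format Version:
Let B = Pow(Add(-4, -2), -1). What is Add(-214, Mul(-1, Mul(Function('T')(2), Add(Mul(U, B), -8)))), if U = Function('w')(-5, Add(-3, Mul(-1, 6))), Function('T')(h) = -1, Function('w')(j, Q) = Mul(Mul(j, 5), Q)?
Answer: Rational(-519, 2) ≈ -259.50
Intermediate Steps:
B = Rational(-1, 6) (B = Pow(-6, -1) = Rational(-1, 6) ≈ -0.16667)
Function('w')(j, Q) = Mul(5, Q, j) (Function('w')(j, Q) = Mul(Mul(5, j), Q) = Mul(5, Q, j))
U = 225 (U = Mul(5, Add(-3, Mul(-1, 6)), -5) = Mul(5, Add(-3, -6), -5) = Mul(5, -9, -5) = 225)
Add(-214, Mul(-1, Mul(Function('T')(2), Add(Mul(U, B), -8)))) = Add(-214, Mul(-1, Mul(-1, Add(Mul(225, Rational(-1, 6)), -8)))) = Add(-214, Mul(-1, Mul(-1, Add(Rational(-75, 2), -8)))) = Add(-214, Mul(-1, Mul(-1, Rational(-91, 2)))) = Add(-214, Mul(-1, Rational(91, 2))) = Add(-214, Rational(-91, 2)) = Rational(-519, 2)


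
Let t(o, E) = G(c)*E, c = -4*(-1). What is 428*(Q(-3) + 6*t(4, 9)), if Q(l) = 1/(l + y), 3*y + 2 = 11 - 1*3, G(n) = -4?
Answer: -92876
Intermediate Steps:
c = 4
y = 2 (y = -2/3 + (11 - 1*3)/3 = -2/3 + (11 - 3)/3 = -2/3 + (1/3)*8 = -2/3 + 8/3 = 2)
t(o, E) = -4*E
Q(l) = 1/(2 + l) (Q(l) = 1/(l + 2) = 1/(2 + l))
428*(Q(-3) + 6*t(4, 9)) = 428*(1/(2 - 3) + 6*(-4*9)) = 428*(1/(-1) + 6*(-36)) = 428*(-1 - 216) = 428*(-217) = -92876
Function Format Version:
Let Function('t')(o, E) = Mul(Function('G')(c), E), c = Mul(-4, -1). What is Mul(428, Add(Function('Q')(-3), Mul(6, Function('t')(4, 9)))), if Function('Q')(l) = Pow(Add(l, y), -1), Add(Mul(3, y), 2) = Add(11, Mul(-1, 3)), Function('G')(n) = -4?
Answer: -92876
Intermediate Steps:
c = 4
y = 2 (y = Add(Rational(-2, 3), Mul(Rational(1, 3), Add(11, Mul(-1, 3)))) = Add(Rational(-2, 3), Mul(Rational(1, 3), Add(11, -3))) = Add(Rational(-2, 3), Mul(Rational(1, 3), 8)) = Add(Rational(-2, 3), Rational(8, 3)) = 2)
Function('t')(o, E) = Mul(-4, E)
Function('Q')(l) = Pow(Add(2, l), -1) (Function('Q')(l) = Pow(Add(l, 2), -1) = Pow(Add(2, l), -1))
Mul(428, Add(Function('Q')(-3), Mul(6, Function('t')(4, 9)))) = Mul(428, Add(Pow(Add(2, -3), -1), Mul(6, Mul(-4, 9)))) = Mul(428, Add(Pow(-1, -1), Mul(6, -36))) = Mul(428, Add(-1, -216)) = Mul(428, -217) = -92876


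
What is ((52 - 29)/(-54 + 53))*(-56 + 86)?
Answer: -690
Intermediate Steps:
((52 - 29)/(-54 + 53))*(-56 + 86) = (23/(-1))*30 = (23*(-1))*30 = -23*30 = -690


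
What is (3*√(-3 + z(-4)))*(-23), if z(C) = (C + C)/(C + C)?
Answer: -69*I*√2 ≈ -97.581*I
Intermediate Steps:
z(C) = 1 (z(C) = (2*C)/((2*C)) = (2*C)*(1/(2*C)) = 1)
(3*√(-3 + z(-4)))*(-23) = (3*√(-3 + 1))*(-23) = (3*√(-2))*(-23) = (3*(I*√2))*(-23) = (3*I*√2)*(-23) = -69*I*√2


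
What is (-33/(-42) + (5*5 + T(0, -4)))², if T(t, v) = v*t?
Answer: 130321/196 ≈ 664.90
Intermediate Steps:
T(t, v) = t*v
(-33/(-42) + (5*5 + T(0, -4)))² = (-33/(-42) + (5*5 + 0*(-4)))² = (-33*(-1/42) + (25 + 0))² = (11/14 + 25)² = (361/14)² = 130321/196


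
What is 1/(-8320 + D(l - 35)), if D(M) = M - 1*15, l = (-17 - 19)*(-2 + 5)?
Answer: -1/8478 ≈ -0.00011795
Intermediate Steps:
l = -108 (l = -36*3 = -108)
D(M) = -15 + M (D(M) = M - 15 = -15 + M)
1/(-8320 + D(l - 35)) = 1/(-8320 + (-15 + (-108 - 35))) = 1/(-8320 + (-15 - 143)) = 1/(-8320 - 158) = 1/(-8478) = -1/8478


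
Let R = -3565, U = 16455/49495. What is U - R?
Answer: 35293226/9899 ≈ 3565.3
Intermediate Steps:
U = 3291/9899 (U = 16455*(1/49495) = 3291/9899 ≈ 0.33246)
U - R = 3291/9899 - 1*(-3565) = 3291/9899 + 3565 = 35293226/9899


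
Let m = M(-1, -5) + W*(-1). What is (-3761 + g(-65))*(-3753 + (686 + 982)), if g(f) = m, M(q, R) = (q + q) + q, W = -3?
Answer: 7841685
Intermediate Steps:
M(q, R) = 3*q (M(q, R) = 2*q + q = 3*q)
m = 0 (m = 3*(-1) - 3*(-1) = -3 + 3 = 0)
g(f) = 0
(-3761 + g(-65))*(-3753 + (686 + 982)) = (-3761 + 0)*(-3753 + (686 + 982)) = -3761*(-3753 + 1668) = -3761*(-2085) = 7841685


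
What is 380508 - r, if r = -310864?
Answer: 691372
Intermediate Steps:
380508 - r = 380508 - 1*(-310864) = 380508 + 310864 = 691372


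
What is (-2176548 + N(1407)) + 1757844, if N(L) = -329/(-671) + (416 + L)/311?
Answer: -87374243872/208681 ≈ -4.1870e+5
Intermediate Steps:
N(L) = 381455/208681 + L/311 (N(L) = -329*(-1/671) + (416 + L)*(1/311) = 329/671 + (416/311 + L/311) = 381455/208681 + L/311)
(-2176548 + N(1407)) + 1757844 = (-2176548 + (381455/208681 + (1/311)*1407)) + 1757844 = (-2176548 + (381455/208681 + 1407/311)) + 1757844 = (-2176548 + 1325552/208681) + 1757844 = -454202887636/208681 + 1757844 = -87374243872/208681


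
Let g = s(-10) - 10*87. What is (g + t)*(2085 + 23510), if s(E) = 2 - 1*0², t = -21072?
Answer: -561554300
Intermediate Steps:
s(E) = 2 (s(E) = 2 - 1*0 = 2 + 0 = 2)
g = -868 (g = 2 - 10*87 = 2 - 870 = -868)
(g + t)*(2085 + 23510) = (-868 - 21072)*(2085 + 23510) = -21940*25595 = -561554300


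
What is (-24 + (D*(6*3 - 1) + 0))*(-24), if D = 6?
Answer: -1872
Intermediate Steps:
(-24 + (D*(6*3 - 1) + 0))*(-24) = (-24 + (6*(6*3 - 1) + 0))*(-24) = (-24 + (6*(18 - 1) + 0))*(-24) = (-24 + (6*17 + 0))*(-24) = (-24 + (102 + 0))*(-24) = (-24 + 102)*(-24) = 78*(-24) = -1872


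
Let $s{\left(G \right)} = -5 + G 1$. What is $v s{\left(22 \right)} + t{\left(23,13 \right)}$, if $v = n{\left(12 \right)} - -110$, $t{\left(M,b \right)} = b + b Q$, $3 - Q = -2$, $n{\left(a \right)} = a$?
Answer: $2152$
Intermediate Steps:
$s{\left(G \right)} = -5 + G$
$Q = 5$ ($Q = 3 - -2 = 3 + 2 = 5$)
$t{\left(M,b \right)} = 6 b$ ($t{\left(M,b \right)} = b + b 5 = b + 5 b = 6 b$)
$v = 122$ ($v = 12 - -110 = 12 + 110 = 122$)
$v s{\left(22 \right)} + t{\left(23,13 \right)} = 122 \left(-5 + 22\right) + 6 \cdot 13 = 122 \cdot 17 + 78 = 2074 + 78 = 2152$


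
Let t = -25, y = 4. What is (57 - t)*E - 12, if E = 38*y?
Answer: 12452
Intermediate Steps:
E = 152 (E = 38*4 = 152)
(57 - t)*E - 12 = (57 - 1*(-25))*152 - 12 = (57 + 25)*152 - 12 = 82*152 - 12 = 12464 - 12 = 12452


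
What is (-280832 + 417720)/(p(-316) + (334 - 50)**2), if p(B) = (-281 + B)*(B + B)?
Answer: 17111/57245 ≈ 0.29891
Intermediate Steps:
p(B) = 2*B*(-281 + B) (p(B) = (-281 + B)*(2*B) = 2*B*(-281 + B))
(-280832 + 417720)/(p(-316) + (334 - 50)**2) = (-280832 + 417720)/(2*(-316)*(-281 - 316) + (334 - 50)**2) = 136888/(2*(-316)*(-597) + 284**2) = 136888/(377304 + 80656) = 136888/457960 = 136888*(1/457960) = 17111/57245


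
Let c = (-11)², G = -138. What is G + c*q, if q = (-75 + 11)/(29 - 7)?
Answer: -490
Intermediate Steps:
c = 121
q = -32/11 (q = -64/22 = -64*1/22 = -32/11 ≈ -2.9091)
G + c*q = -138 + 121*(-32/11) = -138 - 352 = -490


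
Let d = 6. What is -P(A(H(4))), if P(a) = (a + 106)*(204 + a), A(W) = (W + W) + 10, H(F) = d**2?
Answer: -53768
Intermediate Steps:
H(F) = 36 (H(F) = 6**2 = 36)
A(W) = 10 + 2*W (A(W) = 2*W + 10 = 10 + 2*W)
P(a) = (106 + a)*(204 + a)
-P(A(H(4))) = -(21624 + (10 + 2*36)**2 + 310*(10 + 2*36)) = -(21624 + (10 + 72)**2 + 310*(10 + 72)) = -(21624 + 82**2 + 310*82) = -(21624 + 6724 + 25420) = -1*53768 = -53768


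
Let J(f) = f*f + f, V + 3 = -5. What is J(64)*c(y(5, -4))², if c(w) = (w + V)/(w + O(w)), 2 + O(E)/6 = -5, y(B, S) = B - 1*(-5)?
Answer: 65/4 ≈ 16.250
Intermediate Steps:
y(B, S) = 5 + B (y(B, S) = B + 5 = 5 + B)
O(E) = -42 (O(E) = -12 + 6*(-5) = -12 - 30 = -42)
V = -8 (V = -3 - 5 = -8)
J(f) = f + f² (J(f) = f² + f = f + f²)
c(w) = (-8 + w)/(-42 + w) (c(w) = (w - 8)/(w - 42) = (-8 + w)/(-42 + w))
J(64)*c(y(5, -4))² = (64*(1 + 64))*((-8 + (5 + 5))/(-42 + (5 + 5)))² = (64*65)*((-8 + 10)/(-42 + 10))² = 4160*(2/(-32))² = 4160*(-1/32*2)² = 4160*(-1/16)² = 4160*(1/256) = 65/4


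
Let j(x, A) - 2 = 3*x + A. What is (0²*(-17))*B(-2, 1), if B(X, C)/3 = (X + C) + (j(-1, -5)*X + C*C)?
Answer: 0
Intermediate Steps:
j(x, A) = 2 + A + 3*x (j(x, A) = 2 + (3*x + A) = 2 + (A + 3*x) = 2 + A + 3*x)
B(X, C) = -15*X + 3*C + 3*C² (B(X, C) = 3*((X + C) + ((2 - 5 + 3*(-1))*X + C*C)) = 3*((C + X) + ((2 - 5 - 3)*X + C²)) = 3*((C + X) + (-6*X + C²)) = 3*((C + X) + (C² - 6*X)) = 3*(C + C² - 5*X) = -15*X + 3*C + 3*C²)
(0²*(-17))*B(-2, 1) = (0²*(-17))*(-15*(-2) + 3*1 + 3*1²) = (0*(-17))*(30 + 3 + 3*1) = 0*(30 + 3 + 3) = 0*36 = 0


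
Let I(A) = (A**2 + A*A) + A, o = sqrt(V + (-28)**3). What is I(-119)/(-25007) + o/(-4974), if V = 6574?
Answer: -1659/1471 - I*sqrt(15378)/4974 ≈ -1.1278 - 0.024931*I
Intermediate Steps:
o = I*sqrt(15378) (o = sqrt(6574 + (-28)**3) = sqrt(6574 - 21952) = sqrt(-15378) = I*sqrt(15378) ≈ 124.01*I)
I(A) = A + 2*A**2 (I(A) = (A**2 + A**2) + A = 2*A**2 + A = A + 2*A**2)
I(-119)/(-25007) + o/(-4974) = -119*(1 + 2*(-119))/(-25007) + (I*sqrt(15378))/(-4974) = -119*(1 - 238)*(-1/25007) + (I*sqrt(15378))*(-1/4974) = -119*(-237)*(-1/25007) - I*sqrt(15378)/4974 = 28203*(-1/25007) - I*sqrt(15378)/4974 = -1659/1471 - I*sqrt(15378)/4974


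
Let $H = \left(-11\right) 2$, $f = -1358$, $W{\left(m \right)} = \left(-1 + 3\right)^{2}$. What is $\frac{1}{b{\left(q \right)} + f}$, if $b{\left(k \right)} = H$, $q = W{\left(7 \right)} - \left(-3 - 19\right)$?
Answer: $- \frac{1}{1380} \approx -0.00072464$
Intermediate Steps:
$W{\left(m \right)} = 4$ ($W{\left(m \right)} = 2^{2} = 4$)
$q = 26$ ($q = 4 - \left(-3 - 19\right) = 4 - -22 = 4 + 22 = 26$)
$H = -22$
$b{\left(k \right)} = -22$
$\frac{1}{b{\left(q \right)} + f} = \frac{1}{-22 - 1358} = \frac{1}{-1380} = - \frac{1}{1380}$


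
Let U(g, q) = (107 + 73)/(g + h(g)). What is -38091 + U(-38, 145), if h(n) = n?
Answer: -723774/19 ≈ -38093.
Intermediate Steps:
U(g, q) = 90/g (U(g, q) = (107 + 73)/(g + g) = 180/((2*g)) = 180*(1/(2*g)) = 90/g)
-38091 + U(-38, 145) = -38091 + 90/(-38) = -38091 + 90*(-1/38) = -38091 - 45/19 = -723774/19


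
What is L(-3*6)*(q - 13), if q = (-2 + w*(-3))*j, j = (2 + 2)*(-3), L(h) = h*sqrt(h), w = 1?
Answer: -2538*I*sqrt(2) ≈ -3589.3*I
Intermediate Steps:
L(h) = h**(3/2)
j = -12 (j = 4*(-3) = -12)
q = 60 (q = (-2 + 1*(-3))*(-12) = (-2 - 3)*(-12) = -5*(-12) = 60)
L(-3*6)*(q - 13) = (-3*6)**(3/2)*(60 - 13) = (-18)**(3/2)*47 = -54*I*sqrt(2)*47 = -2538*I*sqrt(2)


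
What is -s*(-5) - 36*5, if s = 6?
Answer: -150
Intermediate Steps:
-s*(-5) - 36*5 = -1*6*(-5) - 36*5 = -6*(-5) - 12*15 = 30 - 180 = -150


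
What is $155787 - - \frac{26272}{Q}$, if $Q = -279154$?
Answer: $\frac{21744268963}{139577} \approx 1.5579 \cdot 10^{5}$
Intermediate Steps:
$155787 - - \frac{26272}{Q} = 155787 - - \frac{26272}{-279154} = 155787 - \left(-26272\right) \left(- \frac{1}{279154}\right) = 155787 - \frac{13136}{139577} = \frac{21744268963}{139577}$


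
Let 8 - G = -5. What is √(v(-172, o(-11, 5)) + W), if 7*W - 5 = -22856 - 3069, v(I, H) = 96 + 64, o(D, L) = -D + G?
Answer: 20*I*√434/7 ≈ 59.522*I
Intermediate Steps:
G = 13 (G = 8 - 1*(-5) = 8 + 5 = 13)
o(D, L) = 13 - D (o(D, L) = -D + 13 = 13 - D)
v(I, H) = 160
W = -25920/7 (W = 5/7 + (-22856 - 3069)/7 = 5/7 + (⅐)*(-25925) = 5/7 - 25925/7 = -25920/7 ≈ -3702.9)
√(v(-172, o(-11, 5)) + W) = √(160 - 25920/7) = √(-24800/7) = 20*I*√434/7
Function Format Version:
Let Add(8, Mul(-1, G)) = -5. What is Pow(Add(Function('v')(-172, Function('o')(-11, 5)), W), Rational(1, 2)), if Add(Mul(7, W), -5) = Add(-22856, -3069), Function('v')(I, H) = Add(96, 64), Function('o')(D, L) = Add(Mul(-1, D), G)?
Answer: Mul(Rational(20, 7), I, Pow(434, Rational(1, 2))) ≈ Mul(59.522, I)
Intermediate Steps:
G = 13 (G = Add(8, Mul(-1, -5)) = Add(8, 5) = 13)
Function('o')(D, L) = Add(13, Mul(-1, D)) (Function('o')(D, L) = Add(Mul(-1, D), 13) = Add(13, Mul(-1, D)))
Function('v')(I, H) = 160
W = Rational(-25920, 7) (W = Add(Rational(5, 7), Mul(Rational(1, 7), Add(-22856, -3069))) = Add(Rational(5, 7), Mul(Rational(1, 7), -25925)) = Add(Rational(5, 7), Rational(-25925, 7)) = Rational(-25920, 7) ≈ -3702.9)
Pow(Add(Function('v')(-172, Function('o')(-11, 5)), W), Rational(1, 2)) = Pow(Add(160, Rational(-25920, 7)), Rational(1, 2)) = Pow(Rational(-24800, 7), Rational(1, 2)) = Mul(Rational(20, 7), I, Pow(434, Rational(1, 2)))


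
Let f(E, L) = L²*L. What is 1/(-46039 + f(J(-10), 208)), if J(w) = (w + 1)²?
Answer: 1/8952873 ≈ 1.1170e-7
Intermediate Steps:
J(w) = (1 + w)²
f(E, L) = L³
1/(-46039 + f(J(-10), 208)) = 1/(-46039 + 208³) = 1/(-46039 + 8998912) = 1/8952873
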